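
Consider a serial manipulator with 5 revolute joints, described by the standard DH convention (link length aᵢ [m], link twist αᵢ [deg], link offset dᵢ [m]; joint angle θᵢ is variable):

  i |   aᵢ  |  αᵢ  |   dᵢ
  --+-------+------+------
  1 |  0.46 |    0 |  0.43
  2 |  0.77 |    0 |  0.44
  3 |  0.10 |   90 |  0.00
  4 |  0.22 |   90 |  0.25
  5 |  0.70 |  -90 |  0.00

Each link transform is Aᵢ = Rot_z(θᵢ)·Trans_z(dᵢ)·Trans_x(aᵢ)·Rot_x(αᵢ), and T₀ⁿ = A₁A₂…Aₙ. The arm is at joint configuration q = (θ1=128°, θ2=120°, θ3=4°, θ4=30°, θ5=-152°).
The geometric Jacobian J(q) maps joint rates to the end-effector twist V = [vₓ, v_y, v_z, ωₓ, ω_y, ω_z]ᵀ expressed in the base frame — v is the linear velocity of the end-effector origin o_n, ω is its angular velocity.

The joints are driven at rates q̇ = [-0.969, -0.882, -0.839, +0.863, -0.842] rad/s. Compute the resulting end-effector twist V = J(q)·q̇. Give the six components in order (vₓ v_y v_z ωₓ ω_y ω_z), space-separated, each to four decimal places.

o_n = [-0.4212, -0.1430, 0.6710]
J₁: ẑ×o_n = [0.1430, -0.4212, 0.0000], ω = ẑ
J2: z=[0.0000, 0.0000, 1.0000] o=[-0.2832, 0.3625, 0.4300] → [0.5055, -0.1380, 0.0000, 0.0000, 0.0000, 1.0000]
J3: z=[0.0000, 0.0000, 1.0000] o=[-0.5717, -0.3514, 0.8700] → [-0.2085, 0.1504, 0.0000, 0.0000, 0.0000, 1.0000]
J4: z=[-0.9511, 0.3090, 0.0000] o=[-0.6026, -0.4466, 0.8700] → [-0.0615, -0.1893, -0.3447, -0.9511, 0.3090, 0.0000]
J5: z=[-0.1545, -0.4755, -0.8660] o=[-0.8992, -0.5505, 0.9800] → [0.4999, -0.4617, 0.1643, -0.1545, -0.4755, -0.8660]
V = J·q̇ = [-0.8835, 0.6291, -0.4359, -0.6907, 0.6671, -1.9608]

-0.8835 0.6291 -0.4359 -0.6907 0.6671 -1.9608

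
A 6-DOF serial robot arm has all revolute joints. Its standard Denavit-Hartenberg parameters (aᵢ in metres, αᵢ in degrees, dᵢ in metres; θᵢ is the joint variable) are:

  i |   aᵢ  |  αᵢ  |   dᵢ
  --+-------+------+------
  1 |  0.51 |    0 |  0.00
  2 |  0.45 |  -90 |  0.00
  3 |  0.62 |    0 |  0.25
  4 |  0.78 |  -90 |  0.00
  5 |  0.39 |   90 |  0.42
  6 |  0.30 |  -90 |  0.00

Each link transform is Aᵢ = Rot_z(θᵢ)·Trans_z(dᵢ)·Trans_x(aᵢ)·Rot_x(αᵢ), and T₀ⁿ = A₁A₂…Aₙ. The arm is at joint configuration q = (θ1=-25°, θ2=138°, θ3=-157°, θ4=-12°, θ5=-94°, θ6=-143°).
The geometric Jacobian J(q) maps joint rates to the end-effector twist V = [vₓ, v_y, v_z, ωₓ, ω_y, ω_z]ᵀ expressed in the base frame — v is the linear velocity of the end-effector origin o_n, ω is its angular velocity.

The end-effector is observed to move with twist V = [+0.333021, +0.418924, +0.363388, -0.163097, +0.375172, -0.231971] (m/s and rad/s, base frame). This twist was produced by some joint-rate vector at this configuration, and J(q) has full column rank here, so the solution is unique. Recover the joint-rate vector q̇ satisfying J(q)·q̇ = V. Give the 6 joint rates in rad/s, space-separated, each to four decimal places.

0.4470 0.0240 0.8400 -0.7990 -0.6120 0.5370

o_n = [0.4184, -1.1362, 0.6241]
J₁: ẑ×o_n = [1.1362, 0.4184, -0.0000], ω = ẑ
J2: z=[0.0000, 0.0000, 1.0000] o=[0.4622, -0.2155, 0.0000] → [0.9207, -0.0438, 0.0000, 0.0000, 0.0000, 1.0000]
J3: z=[-0.9205, -0.3907, 0.0000] o=[0.2864, 0.1987, 0.0000] → [-0.2439, 0.5745, 1.2804, -0.9205, -0.3907, 0.0000]
J4: z=[-0.9205, -0.3907, 0.0000] o=[0.2793, -0.4243, 0.2423] → [-0.1492, 0.3515, 0.7097, -0.9205, -0.3907, 0.0000]
J5: z=[-0.0746, 0.1756, 0.9816] o=[0.5784, -1.1291, 0.3911] → [0.0479, -0.1397, 0.0286, -0.0746, 0.1756, 0.9816]
J6: z=[-0.3184, 0.9286, -0.1903] o=[0.1786, -1.1828, 0.7982] → [-0.1528, -0.1011, -0.2376, -0.3184, 0.9286, -0.1903]
q̇ = J⁺·V = [0.4470, 0.0240, 0.8400, -0.7990, -0.6120, 0.5370]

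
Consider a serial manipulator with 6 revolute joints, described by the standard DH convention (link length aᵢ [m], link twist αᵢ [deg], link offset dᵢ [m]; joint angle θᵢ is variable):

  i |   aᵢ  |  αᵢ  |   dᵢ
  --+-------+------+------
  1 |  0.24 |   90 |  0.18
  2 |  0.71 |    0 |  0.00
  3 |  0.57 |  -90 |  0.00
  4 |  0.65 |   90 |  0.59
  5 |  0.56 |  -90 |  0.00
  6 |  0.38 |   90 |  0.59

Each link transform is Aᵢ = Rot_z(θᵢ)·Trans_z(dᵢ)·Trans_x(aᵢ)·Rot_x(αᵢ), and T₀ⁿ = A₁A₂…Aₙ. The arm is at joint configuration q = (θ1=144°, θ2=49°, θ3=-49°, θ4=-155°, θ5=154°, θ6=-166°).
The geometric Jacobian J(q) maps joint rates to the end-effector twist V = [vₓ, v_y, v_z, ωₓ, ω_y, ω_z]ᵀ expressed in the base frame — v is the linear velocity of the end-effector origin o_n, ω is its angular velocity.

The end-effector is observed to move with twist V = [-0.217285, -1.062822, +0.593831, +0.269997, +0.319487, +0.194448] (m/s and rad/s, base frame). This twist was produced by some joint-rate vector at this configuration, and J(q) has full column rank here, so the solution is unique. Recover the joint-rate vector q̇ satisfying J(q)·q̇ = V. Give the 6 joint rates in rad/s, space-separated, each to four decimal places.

o_n = [-0.8343, 0.6178, 0.8594]
J₁: ẑ×o_n = [-0.6178, -0.8343, 0.0000], ω = ẑ
J2: z=[0.5878, 0.8090, 0.0000] o=[-0.1942, 0.1411, 0.1800] → [0.5497, -0.3993, 0.7981, 0.5878, 0.8090, 0.0000]
J3: z=[0.5878, 0.8090, 0.0000] o=[-0.5710, 0.4149, 0.7158] → [0.1161, -0.0844, 0.3323, 0.5878, 0.8090, 0.0000]
J4: z=[0.0000, 0.0000, 1.0000] o=[-1.0321, 0.7499, 0.7158] → [0.1321, 0.1979, -0.0000, 0.0000, 0.0000, 1.0000]
J5: z=[-0.1908, -0.9816, 0.0000] o=[-0.3941, 0.6259, 1.3058] → [0.4382, -0.0852, -0.4306, -0.1908, -0.9816, 0.0000]
J6: z=[-0.4303, 0.0836, -0.8988] o=[-0.8882, 0.7219, 1.5513] → [-0.1515, -0.3462, 0.0403, -0.4303, 0.0836, -0.8988]
q̇ = J⁺·V = [0.8160, 0.9850, -0.8050, -0.8840, -0.2020, -0.2920]

0.8160 0.9850 -0.8050 -0.8840 -0.2020 -0.2920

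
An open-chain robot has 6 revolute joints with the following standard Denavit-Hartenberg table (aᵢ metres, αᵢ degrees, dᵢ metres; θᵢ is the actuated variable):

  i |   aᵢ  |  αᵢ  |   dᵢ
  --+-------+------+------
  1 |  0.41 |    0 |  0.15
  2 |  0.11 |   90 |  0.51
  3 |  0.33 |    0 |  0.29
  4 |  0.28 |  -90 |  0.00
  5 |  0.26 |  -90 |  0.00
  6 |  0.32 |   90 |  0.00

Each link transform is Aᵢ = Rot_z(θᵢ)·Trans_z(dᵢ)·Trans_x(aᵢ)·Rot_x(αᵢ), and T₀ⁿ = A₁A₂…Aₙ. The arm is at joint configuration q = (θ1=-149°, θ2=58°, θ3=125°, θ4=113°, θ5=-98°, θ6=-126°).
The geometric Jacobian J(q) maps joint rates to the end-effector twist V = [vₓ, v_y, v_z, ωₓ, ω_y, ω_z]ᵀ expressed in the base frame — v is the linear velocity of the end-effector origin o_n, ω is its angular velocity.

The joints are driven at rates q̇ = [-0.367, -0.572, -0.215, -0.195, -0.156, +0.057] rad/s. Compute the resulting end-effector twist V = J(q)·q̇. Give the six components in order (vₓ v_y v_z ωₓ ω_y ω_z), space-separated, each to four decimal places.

-0.0807 0.5442 0.0148 0.4048 0.1552 -0.9042

o_n = [-0.7125, -0.2021, 0.5642]
J₁: ẑ×o_n = [0.2021, -0.7125, 0.0000], ω = ẑ
J2: z=[0.0000, 0.0000, 1.0000] o=[-0.3514, -0.2112, 0.1500] → [-0.0091, -0.3611, 0.0000, 0.0000, 0.0000, 1.0000]
J3: z=[-0.9998, 0.0175, 0.0000] o=[-0.3534, -0.3211, 0.6600] → [-0.0017, -0.0958, -0.1128, -0.9998, 0.0175, 0.0000]
J4: z=[-0.9998, 0.0175, 0.0000] o=[-0.6400, -0.1268, 0.9303] → [-0.0064, -0.3661, 0.0765, -0.9998, 0.0175, 0.0000]
J5: z=[-0.0148, -0.8479, -0.5299] o=[-0.6374, 0.0215, 0.6929] → [-0.0093, 0.0379, -0.0604, -0.0148, -0.8479, -0.5299]
J6: z=[-0.1300, 0.5271, -0.8398] o=[-0.8952, 0.0068, 0.7236] → [-0.2594, -0.1741, -0.0691, -0.1300, 0.5271, -0.8398]
V = J·q̇ = [-0.0807, 0.5442, 0.0148, 0.4048, 0.1552, -0.9042]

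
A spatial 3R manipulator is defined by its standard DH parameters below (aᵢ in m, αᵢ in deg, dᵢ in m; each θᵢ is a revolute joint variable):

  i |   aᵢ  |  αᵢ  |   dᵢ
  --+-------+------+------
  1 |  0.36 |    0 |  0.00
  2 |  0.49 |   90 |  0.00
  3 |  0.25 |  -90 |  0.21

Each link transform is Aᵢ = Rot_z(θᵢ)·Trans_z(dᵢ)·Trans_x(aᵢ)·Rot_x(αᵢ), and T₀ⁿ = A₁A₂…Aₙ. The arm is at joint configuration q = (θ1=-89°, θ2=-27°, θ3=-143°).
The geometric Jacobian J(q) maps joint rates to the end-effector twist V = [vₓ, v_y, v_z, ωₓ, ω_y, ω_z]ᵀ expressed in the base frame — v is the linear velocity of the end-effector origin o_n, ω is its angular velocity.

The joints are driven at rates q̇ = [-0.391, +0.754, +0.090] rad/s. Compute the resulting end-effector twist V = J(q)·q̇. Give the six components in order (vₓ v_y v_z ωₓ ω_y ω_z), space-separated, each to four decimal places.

-0.0854 -0.1293 -0.0180 -0.0809 0.0395 0.3630

o_n = [-0.3097, -0.5288, -0.1505]
J₁: ẑ×o_n = [0.5288, -0.3097, 0.0000], ω = ẑ
J2: z=[0.0000, 0.0000, 1.0000] o=[0.0063, -0.3599, 0.0000] → [0.1689, -0.3160, 0.0000, 0.0000, 0.0000, 1.0000]
J3: z=[-0.8988, 0.4384, 0.0000] o=[-0.2085, -0.8004, 0.0000] → [-0.0660, -0.1352, -0.1997, -0.8988, 0.4384, 0.0000]
V = J·q̇ = [-0.0854, -0.1293, -0.0180, -0.0809, 0.0395, 0.3630]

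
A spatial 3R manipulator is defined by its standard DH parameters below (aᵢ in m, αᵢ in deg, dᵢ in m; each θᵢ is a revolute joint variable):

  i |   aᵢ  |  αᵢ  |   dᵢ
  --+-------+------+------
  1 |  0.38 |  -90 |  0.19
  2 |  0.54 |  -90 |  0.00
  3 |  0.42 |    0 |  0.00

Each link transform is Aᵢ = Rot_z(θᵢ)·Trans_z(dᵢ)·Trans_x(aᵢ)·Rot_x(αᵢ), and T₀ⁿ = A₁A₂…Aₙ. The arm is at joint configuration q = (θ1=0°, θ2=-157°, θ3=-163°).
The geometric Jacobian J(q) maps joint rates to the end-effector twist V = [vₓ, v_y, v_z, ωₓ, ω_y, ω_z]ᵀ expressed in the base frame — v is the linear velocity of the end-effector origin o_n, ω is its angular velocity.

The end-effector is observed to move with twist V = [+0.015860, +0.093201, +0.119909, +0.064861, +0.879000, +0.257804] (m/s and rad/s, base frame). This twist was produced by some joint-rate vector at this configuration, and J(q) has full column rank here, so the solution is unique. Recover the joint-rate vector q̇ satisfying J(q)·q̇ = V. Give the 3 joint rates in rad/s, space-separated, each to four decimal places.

o_n = [0.2526, 0.1228, 0.2441]
J₁: ẑ×o_n = [-0.1228, 0.2526, 0.0000], ω = ẑ
J2: z=[0.0000, 1.0000, 0.0000] o=[0.3800, 0.0000, 0.1900] → [0.0541, -0.0000, 0.1274, 0.0000, 1.0000, 0.0000]
J3: z=[0.3907, 0.0000, 0.9205] o=[-0.1171, -0.0000, 0.4010] → [-0.1130, 0.4016, 0.0480, 0.3907, 0.0000, 0.9205]
q̇ = J⁺·V = [0.1050, 0.8790, 0.1660]

0.1050 0.8790 0.1660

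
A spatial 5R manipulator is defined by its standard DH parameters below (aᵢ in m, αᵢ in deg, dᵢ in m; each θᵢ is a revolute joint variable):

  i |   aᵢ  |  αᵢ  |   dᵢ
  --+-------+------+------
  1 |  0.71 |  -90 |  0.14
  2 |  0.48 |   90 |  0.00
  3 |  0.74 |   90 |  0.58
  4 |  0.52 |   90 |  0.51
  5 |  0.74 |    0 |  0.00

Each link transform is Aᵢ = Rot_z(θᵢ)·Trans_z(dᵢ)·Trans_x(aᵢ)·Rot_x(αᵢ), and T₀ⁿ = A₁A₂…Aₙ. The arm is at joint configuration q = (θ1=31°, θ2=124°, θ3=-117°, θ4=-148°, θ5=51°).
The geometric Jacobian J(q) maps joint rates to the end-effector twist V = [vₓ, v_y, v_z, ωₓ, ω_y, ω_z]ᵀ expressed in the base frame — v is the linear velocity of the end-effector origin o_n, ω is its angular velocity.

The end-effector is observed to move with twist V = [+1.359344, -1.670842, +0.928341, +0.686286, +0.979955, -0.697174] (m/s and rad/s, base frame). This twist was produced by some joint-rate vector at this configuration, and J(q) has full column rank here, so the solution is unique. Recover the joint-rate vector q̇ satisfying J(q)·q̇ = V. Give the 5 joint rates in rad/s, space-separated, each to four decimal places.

o_n = [0.5643, 1.0135, 0.4752]
J₁: ẑ×o_n = [-1.0135, 0.5643, 0.0000], ω = ẑ
J2: z=[-0.5150, 0.8572, 0.0000] o=[0.6086, 0.3657, 0.1400] → [0.2874, 0.1727, -0.2957, -0.5150, 0.8572, 0.0000]
J3: z=[0.7106, 0.4270, -0.5592] o=[0.3785, 0.2274, -0.2579] → [0.7526, -0.6249, 0.4793, 0.7106, 0.4270, -0.5592]
J4: z=[0.1933, 0.6458, 0.7387] o=[1.2913, 0.0067, -0.3038] → [-0.2407, -0.6876, 0.6640, 0.1933, 0.6458, 0.7387]
J5: z=[0.2441, 0.6975, -0.6737] o=[0.8957, 0.4975, 0.0611] → [0.6365, 0.1221, 0.3571, 0.2441, 0.6975, -0.6737]
q̇ = J⁺·V = [-0.9500, 0.1260, 0.8470, 0.8950, -0.0970]

-0.9500 0.1260 0.8470 0.8950 -0.0970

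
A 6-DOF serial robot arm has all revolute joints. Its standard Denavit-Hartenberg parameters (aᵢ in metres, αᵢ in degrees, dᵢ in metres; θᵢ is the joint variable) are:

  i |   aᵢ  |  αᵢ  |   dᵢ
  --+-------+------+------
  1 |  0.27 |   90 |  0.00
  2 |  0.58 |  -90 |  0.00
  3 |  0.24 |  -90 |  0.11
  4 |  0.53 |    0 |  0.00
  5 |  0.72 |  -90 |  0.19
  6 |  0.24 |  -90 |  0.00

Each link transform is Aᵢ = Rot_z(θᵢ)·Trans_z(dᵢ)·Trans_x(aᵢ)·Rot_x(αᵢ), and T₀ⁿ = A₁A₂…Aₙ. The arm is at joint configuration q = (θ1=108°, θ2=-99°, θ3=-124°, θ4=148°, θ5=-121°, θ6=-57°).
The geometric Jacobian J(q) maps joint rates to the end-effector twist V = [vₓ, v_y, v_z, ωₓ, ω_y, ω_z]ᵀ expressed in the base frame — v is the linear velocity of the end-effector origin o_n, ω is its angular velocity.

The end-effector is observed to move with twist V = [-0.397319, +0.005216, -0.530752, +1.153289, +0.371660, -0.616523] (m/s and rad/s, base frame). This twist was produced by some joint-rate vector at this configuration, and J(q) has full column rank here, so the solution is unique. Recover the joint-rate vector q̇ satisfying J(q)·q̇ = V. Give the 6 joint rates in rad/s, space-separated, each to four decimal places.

o_n = [0.7561, -0.1473, -0.5032]
J₁: ẑ×o_n = [0.1473, 0.7561, -0.0000], ω = ẑ
J2: z=[0.9511, 0.3090, 0.0000] o=[-0.0834, 0.2568, 0.0000] → [-0.1555, 0.4785, -0.6437, 0.9511, 0.3090, 0.0000]
J3: z=[-0.3052, 0.9393, -0.1564] o=[-0.0554, 0.1705, -0.5729] → [0.0158, -0.1057, -0.6653, -0.3052, 0.9393, -0.1564]
J4: z=[0.5719, 0.0495, -0.8188] o=[0.0938, 0.3553, -0.4575] → [-0.4138, -0.5162, -0.3202, 0.5719, 0.0495, -0.8188]
J5: z=[0.5719, 0.0495, -0.8188] o=[-0.1627, -0.0611, -0.6618] → [-0.0627, -0.8431, -0.0947, 0.5719, 0.0495, -0.8188]
J6: z=[-0.0737, -0.9910, -0.1114] o=[0.5342, -0.1410, -0.4119] → [0.0897, -0.0314, 0.2204, -0.0737, -0.9910, -0.1114]
q̇ = J⁺·V = [-0.5460, 0.9240, -0.3830, 0.3250, -0.1060, -0.4390]

-0.5460 0.9240 -0.3830 0.3250 -0.1060 -0.4390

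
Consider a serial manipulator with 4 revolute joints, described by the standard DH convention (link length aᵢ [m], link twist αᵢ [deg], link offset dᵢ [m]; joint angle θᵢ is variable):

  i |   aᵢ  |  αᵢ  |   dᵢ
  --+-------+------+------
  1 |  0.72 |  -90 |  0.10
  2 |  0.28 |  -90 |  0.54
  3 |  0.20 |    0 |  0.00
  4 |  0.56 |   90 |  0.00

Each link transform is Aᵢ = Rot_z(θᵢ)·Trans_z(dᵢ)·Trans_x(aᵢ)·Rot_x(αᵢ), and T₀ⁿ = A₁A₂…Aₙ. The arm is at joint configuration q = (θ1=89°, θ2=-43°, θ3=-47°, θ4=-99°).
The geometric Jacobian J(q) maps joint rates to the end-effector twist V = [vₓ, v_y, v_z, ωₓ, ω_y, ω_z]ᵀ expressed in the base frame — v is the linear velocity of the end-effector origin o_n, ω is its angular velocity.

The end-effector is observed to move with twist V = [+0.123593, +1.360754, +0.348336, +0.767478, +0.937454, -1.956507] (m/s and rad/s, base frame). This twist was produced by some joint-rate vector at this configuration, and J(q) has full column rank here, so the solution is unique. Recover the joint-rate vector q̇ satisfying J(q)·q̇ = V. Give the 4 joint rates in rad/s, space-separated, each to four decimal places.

-0.9370 -0.7510 0.7710 0.6230

o_n = [-0.9873, 0.7023, 0.0674]
J₁: ẑ×o_n = [-0.7023, -0.9873, 0.0000], ω = ẑ
J2: z=[-0.9998, 0.0175, 0.0000] o=[0.0126, 0.7199, 0.1000] → [-0.0006, -0.0326, 0.0350, -0.9998, 0.0175, 0.0000]
J3: z=[0.0119, 0.6819, -0.7314] o=[-0.5238, 0.9341, 0.2910] → [-0.3219, 0.3417, 0.3133, 0.0119, 0.6819, -0.7314]
J4: z=[0.0119, 0.6819, -0.7314] o=[-0.6683, 1.0364, 0.3840] → [-0.4602, 0.2371, 0.2136, 0.0119, 0.6819, -0.7314]
q̇ = J⁺·V = [-0.9370, -0.7510, 0.7710, 0.6230]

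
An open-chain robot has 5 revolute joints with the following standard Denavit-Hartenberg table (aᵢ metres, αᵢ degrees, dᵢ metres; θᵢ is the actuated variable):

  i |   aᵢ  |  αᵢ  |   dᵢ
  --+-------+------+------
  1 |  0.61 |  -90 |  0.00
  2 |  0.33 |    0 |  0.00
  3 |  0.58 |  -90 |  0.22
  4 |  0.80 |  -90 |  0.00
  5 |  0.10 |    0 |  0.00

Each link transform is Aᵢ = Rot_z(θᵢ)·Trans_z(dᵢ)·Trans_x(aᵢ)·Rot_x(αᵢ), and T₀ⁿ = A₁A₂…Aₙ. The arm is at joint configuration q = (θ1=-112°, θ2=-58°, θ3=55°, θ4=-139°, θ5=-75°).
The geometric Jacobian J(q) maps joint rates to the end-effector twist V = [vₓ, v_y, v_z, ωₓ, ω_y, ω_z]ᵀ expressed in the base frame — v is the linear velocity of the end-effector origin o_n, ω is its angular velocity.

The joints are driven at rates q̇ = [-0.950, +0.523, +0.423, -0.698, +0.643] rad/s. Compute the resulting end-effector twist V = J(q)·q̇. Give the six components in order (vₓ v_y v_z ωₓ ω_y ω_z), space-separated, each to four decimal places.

-1.1549 0.0877 -0.0610 1.1829 -0.8929 -0.2309

o_n = [0.4266, -0.9777, 0.1811]
J₁: ẑ×o_n = [0.9777, 0.4266, -0.0000], ω = ẑ
J2: z=[0.9272, -0.3746, 0.0000] o=[-0.2285, -0.5656, 0.0000] → [-0.0679, -0.1679, -0.1367, 0.9272, -0.3746, 0.0000]
J3: z=[0.9272, -0.3746, 0.0000] o=[-0.2940, -0.7277, 0.2799] → [0.0370, 0.0915, 0.0382, 0.9272, -0.3746, 0.0000]
J4: z=[-0.0196, -0.0485, -0.9986] o=[-0.3070, -1.3472, 0.3102] → [0.3752, -0.7352, 0.0284, -0.0196, -0.0485, -0.9986]
J5: z=[0.4543, -0.8902, 0.0343] o=[0.4055, -0.9847, 0.2786] → [0.0865, 0.0450, 0.0220, 0.4543, -0.8902, 0.0343]
V = J·q̇ = [-1.1549, 0.0877, -0.0610, 1.1829, -0.8929, -0.2309]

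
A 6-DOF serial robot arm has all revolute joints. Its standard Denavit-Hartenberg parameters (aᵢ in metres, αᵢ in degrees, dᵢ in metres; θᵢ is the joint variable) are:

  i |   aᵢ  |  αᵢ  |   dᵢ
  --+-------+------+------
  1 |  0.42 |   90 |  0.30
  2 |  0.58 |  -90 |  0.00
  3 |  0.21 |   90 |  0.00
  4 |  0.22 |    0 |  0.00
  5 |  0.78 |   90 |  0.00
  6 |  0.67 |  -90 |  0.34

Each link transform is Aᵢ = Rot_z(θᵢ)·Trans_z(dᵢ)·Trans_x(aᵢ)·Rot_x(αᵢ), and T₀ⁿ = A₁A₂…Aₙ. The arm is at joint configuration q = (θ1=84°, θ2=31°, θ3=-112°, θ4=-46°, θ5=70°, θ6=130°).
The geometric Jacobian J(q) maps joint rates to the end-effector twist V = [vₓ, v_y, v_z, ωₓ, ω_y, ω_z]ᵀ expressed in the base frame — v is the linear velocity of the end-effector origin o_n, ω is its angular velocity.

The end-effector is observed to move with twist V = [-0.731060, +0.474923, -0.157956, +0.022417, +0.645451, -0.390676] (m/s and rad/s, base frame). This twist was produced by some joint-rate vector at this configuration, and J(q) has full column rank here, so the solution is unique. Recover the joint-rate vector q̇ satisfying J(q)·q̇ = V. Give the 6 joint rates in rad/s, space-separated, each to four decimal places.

0.4390 -0.3900 -0.4300 -0.2480 0.0030 0.6710

o_n = [0.6084, 0.3525, -0.0847]
J₁: ẑ×o_n = [-0.3525, 0.6084, 0.0000], ω = ẑ
J2: z=[0.9945, -0.1045, 0.0000] o=[0.0439, 0.4177, 0.3000] → [0.0402, 0.3826, -0.0058, 0.9945, -0.1045, 0.0000]
J3: z=[-0.0538, -0.5122, 0.8572] o=[0.0959, 0.9121, 0.5987] → [0.8298, 0.4026, 0.2927, -0.0538, -0.5122, 0.8572]
J4: z=[-0.4556, -0.7512, -0.4775] o=[0.2825, 0.8247, 0.5582] → [0.2575, -0.4486, 0.4600, -0.4556, -0.7512, -0.4775]
J5: z=[-0.4556, -0.7512, -0.4775] o=[0.4268, 0.8422, 0.3931] → [0.1251, -0.3044, 0.3596, -0.4556, -0.7512, -0.4775]
J6: z=[0.4106, 0.2986, -0.8615] o=[1.0428, 0.3830, 0.5275] → [-0.2092, 0.6256, 0.1172, 0.4106, 0.2986, -0.8615]
q̇ = J⁺·V = [0.4390, -0.3900, -0.4300, -0.2480, 0.0030, 0.6710]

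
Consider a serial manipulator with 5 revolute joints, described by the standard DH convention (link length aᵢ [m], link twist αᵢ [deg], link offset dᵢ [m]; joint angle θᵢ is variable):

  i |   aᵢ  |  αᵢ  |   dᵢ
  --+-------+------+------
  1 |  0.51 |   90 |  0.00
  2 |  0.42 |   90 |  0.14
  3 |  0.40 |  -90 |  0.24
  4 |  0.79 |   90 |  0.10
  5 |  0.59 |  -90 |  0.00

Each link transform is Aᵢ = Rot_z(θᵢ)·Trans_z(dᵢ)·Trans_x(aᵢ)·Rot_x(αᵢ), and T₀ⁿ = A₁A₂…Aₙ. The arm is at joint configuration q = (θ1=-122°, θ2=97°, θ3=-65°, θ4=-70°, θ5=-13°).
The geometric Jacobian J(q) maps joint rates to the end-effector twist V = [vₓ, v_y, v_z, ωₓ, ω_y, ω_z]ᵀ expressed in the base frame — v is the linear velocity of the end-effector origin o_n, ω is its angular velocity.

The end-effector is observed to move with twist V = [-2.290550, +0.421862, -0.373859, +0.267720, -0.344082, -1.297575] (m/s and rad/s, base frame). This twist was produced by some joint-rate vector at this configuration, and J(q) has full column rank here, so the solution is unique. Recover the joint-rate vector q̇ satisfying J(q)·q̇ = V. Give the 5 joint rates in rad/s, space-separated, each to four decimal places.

-0.6680 -0.0400 0.0950 -0.7390 -0.0670

o_n = [-0.4630, -1.9853, 0.9366]
J₁: ẑ×o_n = [1.9853, -0.4630, 0.0000], ω = ẑ
J2: z=[-0.8480, 0.5299, 0.0000] o=[-0.2703, -0.4325, 0.0000] → [0.4963, 0.7943, 1.4190, -0.8480, 0.5299, 0.0000]
J3: z=[-0.5260, -0.8417, 0.1219] o=[-0.3619, -0.3149, 0.4169] → [-0.2339, 0.2610, 0.7935, -0.5260, -0.8417, 0.1219]
J4: z=[-0.2999, 0.3176, 0.8996] o=[-0.1697, -0.6916, 0.6139] → [1.2663, -0.1670, 0.4811, -0.2999, 0.3176, 0.8996]
J5: z=[-0.9278, 0.1224, -0.3525] o=[-0.3751, -1.4026, 0.9077] → [-0.2019, 0.0578, 0.5514, -0.9278, 0.1224, -0.3525]
q̇ = J⁺·V = [-0.6680, -0.0400, 0.0950, -0.7390, -0.0670]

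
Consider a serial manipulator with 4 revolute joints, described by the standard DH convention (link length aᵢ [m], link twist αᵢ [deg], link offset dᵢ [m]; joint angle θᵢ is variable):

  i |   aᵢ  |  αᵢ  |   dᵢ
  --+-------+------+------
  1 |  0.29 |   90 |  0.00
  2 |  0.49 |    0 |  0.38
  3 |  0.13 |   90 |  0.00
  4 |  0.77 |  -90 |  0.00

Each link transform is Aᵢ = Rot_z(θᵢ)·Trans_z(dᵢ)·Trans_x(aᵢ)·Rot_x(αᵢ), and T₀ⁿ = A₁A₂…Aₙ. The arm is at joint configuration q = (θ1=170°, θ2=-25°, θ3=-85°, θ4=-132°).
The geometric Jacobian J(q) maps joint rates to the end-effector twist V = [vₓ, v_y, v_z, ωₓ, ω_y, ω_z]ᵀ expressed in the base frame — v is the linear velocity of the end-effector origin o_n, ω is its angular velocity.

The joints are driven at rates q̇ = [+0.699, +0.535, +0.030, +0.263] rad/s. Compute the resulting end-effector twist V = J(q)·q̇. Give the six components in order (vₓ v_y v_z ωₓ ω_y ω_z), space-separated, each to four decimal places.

0.1467 -0.7780 0.1706 0.3415 0.5135 0.7890

o_n = [-0.8861, -0.0389, 0.1549]
J₁: ẑ×o_n = [0.0389, -0.8861, 0.0000], ω = ẑ
J2: z=[0.1736, 0.9848, 0.0000] o=[-0.2856, 0.0504, 0.0000] → [0.1526, -0.0269, 0.5758, 0.1736, 0.9848, 0.0000]
J3: z=[0.1736, 0.9848, 0.0000] o=[-0.6570, 0.5017, -0.2071] → [0.3565, -0.0629, 0.1318, 0.1736, 0.9848, 0.0000]
J4: z=[0.9254, -0.1632, 0.3420] o=[-0.6132, 0.4940, -0.3292] → [0.1033, -0.5414, -0.5377, 0.9254, -0.1632, 0.3420]
V = J·q̇ = [0.1467, -0.7780, 0.1706, 0.3415, 0.5135, 0.7890]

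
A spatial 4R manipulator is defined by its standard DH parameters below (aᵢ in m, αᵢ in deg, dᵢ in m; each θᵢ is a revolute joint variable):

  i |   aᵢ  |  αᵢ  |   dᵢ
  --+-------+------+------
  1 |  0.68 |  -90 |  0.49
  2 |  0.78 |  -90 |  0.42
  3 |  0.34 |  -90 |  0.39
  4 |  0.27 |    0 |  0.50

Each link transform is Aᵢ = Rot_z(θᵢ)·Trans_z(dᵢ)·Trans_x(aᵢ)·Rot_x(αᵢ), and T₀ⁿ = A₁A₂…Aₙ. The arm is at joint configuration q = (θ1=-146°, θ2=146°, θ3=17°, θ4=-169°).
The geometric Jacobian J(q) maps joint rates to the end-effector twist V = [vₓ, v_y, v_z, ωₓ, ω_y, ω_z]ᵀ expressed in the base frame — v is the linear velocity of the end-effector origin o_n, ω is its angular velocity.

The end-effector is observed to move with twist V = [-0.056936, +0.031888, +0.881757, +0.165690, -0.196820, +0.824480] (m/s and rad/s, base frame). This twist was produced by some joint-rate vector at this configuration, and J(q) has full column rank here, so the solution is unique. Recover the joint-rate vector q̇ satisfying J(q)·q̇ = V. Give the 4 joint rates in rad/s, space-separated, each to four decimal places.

o_n = [0.0811, 0.1513, 0.4615]
J₁: ẑ×o_n = [-0.1513, 0.0811, 0.0000], ω = ẑ
J2: z=[0.5592, -0.8290, 0.0000] o=[-0.5637, -0.3803, 0.4900] → [0.0236, 0.0159, 0.8318, 0.5592, -0.8290, 0.0000]
J3: z=[0.4636, 0.3127, 0.8290] o=[0.2072, -0.3668, 0.0538] → [-0.3020, -0.2936, 0.2796, 0.4636, 0.3127, 0.8290]
J4: z=[-0.7357, 0.6573, 0.1635] o=[0.5559, -0.0117, 0.1953] → [0.1483, 0.1182, 0.1922, -0.7357, 0.6573, 0.1635]
q̇ = J⁺·V = [0.4750, 0.8210, 0.3050, 0.5910]

0.4750 0.8210 0.3050 0.5910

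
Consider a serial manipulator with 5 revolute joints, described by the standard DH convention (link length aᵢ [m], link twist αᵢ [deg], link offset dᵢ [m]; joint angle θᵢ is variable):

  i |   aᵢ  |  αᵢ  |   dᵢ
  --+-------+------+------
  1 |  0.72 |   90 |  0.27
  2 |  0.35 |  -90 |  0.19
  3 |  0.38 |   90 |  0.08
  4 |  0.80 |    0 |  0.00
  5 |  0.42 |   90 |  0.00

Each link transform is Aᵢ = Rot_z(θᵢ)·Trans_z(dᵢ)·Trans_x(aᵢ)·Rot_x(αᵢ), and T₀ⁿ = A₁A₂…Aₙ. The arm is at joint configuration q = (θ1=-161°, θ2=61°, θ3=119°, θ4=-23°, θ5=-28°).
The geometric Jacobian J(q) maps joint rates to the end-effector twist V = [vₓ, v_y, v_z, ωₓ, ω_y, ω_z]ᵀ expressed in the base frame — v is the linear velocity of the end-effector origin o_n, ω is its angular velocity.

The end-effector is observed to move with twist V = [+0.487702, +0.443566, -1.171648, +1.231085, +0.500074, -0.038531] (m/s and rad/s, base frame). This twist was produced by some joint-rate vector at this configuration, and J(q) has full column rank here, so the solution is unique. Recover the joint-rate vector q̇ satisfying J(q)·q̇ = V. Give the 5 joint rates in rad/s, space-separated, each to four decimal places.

o_n = [-0.6653, -1.3053, -0.2803]
J₁: ẑ×o_n = [1.3053, -0.6653, 0.0000], ω = ẑ
J2: z=[-0.3256, 0.9455, 0.0000] o=[-0.6808, -0.2344, 0.2700] → [-0.5204, -0.1792, 0.3341, -0.3256, 0.9455, 0.0000]
J3: z=[0.8270, 0.2847, 0.4848] o=[-0.9031, -0.1100, 0.5761] → [0.3356, 0.8235, -1.0562, 0.8270, 0.2847, 0.4848]
J4: z=[-0.2431, -0.5964, 0.7650] o=[-0.6443, -0.3724, 0.4538] → [1.1515, -0.1946, 0.2142, -0.2431, -0.5964, 0.7650]
J5: z=[-0.2431, -0.5964, 0.7650] o=[-0.5294, -1.0140, -0.0100] → [0.3841, -0.1697, -0.0103, -0.2431, -0.5964, 0.7650]
q̇ = J⁺·V = [0.8700, -0.7250, 0.7200, -0.8280, -0.8160]

0.8700 -0.7250 0.7200 -0.8280 -0.8160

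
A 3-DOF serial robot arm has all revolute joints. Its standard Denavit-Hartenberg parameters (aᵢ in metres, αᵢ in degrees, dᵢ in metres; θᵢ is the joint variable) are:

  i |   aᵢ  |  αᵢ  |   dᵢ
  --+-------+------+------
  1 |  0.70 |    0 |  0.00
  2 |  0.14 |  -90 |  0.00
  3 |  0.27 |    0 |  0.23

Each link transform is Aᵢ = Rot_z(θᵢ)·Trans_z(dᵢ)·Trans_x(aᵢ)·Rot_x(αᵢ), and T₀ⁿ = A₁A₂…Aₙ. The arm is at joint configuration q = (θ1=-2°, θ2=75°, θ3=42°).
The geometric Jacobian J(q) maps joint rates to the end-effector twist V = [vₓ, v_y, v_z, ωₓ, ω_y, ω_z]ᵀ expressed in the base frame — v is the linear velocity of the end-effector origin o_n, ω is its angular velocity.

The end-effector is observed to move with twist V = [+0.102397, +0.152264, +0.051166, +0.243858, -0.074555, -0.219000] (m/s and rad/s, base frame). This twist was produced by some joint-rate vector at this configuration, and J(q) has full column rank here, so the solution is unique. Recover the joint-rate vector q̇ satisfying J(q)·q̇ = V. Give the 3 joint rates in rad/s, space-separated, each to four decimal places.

o_n = [0.5792, 0.3686, -0.1807]
J₁: ẑ×o_n = [-0.3686, 0.5792, 0.0000], ω = ẑ
J2: z=[0.0000, 0.0000, 1.0000] o=[0.6996, -0.0244, 0.0000] → [-0.3930, -0.1204, 0.0000, 0.0000, 0.0000, 1.0000]
J3: z=[-0.9563, 0.2924, 0.0000] o=[0.7405, 0.1095, 0.0000] → [-0.0528, -0.1728, -0.2006, -0.9563, 0.2924, 0.0000]
q̇ = J⁺·V = [0.1170, -0.3360, -0.2550]

0.1170 -0.3360 -0.2550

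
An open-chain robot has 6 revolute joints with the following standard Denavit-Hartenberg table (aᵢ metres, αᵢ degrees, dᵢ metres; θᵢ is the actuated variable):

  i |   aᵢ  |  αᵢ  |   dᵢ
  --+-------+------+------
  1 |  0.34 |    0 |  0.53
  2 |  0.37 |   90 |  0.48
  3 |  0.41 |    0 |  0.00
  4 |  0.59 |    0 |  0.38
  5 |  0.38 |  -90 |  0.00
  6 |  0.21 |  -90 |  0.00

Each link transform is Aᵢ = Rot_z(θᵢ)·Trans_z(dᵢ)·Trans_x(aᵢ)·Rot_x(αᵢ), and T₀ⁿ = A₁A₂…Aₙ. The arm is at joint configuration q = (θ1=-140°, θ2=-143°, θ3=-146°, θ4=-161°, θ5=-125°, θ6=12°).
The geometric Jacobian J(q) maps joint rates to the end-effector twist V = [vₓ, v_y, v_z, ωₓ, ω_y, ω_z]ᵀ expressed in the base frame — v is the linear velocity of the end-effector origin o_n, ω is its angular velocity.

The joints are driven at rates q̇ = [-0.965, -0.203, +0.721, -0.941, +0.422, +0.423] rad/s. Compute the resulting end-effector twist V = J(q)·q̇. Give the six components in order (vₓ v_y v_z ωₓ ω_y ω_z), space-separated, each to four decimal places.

0.3448 0.1055 -0.2691 0.2873 0.3465 -1.0373

o_n = [0.1946, 0.2574, 0.6952]
J₁: ẑ×o_n = [-0.2574, 0.1946, 0.0000], ω = ẑ
J2: z=[0.0000, 0.0000, 1.0000] o=[-0.2605, -0.2185, 0.5300] → [-0.4759, 0.4551, 0.0000, 0.0000, 0.0000, 1.0000]
J3: z=[0.9744, -0.2250, 0.0000] o=[-0.1772, 0.1420, 1.0100] → [0.0708, 0.3068, 0.1961, 0.9744, -0.2250, 0.0000]
J4: z=[0.9744, -0.2250, 0.0000] o=[-0.2537, -0.1892, 0.7807] → [0.0192, 0.0834, 0.5360, 0.9744, -0.2250, 0.0000]
J5: z=[0.9744, -0.2250, 0.0000] o=[0.1964, 0.0713, 1.2519] → [0.1252, 0.5425, 0.1809, 0.9744, -0.2250, 0.0000]
J6: z=[0.2139, 0.9267, 0.3090] o=[0.2229, 0.1857, 0.8905] → [-0.2032, 0.0331, 0.0415, 0.2139, 0.9267, 0.3090]
V = J·q̇ = [0.3448, 0.1055, -0.2691, 0.2873, 0.3465, -1.0373]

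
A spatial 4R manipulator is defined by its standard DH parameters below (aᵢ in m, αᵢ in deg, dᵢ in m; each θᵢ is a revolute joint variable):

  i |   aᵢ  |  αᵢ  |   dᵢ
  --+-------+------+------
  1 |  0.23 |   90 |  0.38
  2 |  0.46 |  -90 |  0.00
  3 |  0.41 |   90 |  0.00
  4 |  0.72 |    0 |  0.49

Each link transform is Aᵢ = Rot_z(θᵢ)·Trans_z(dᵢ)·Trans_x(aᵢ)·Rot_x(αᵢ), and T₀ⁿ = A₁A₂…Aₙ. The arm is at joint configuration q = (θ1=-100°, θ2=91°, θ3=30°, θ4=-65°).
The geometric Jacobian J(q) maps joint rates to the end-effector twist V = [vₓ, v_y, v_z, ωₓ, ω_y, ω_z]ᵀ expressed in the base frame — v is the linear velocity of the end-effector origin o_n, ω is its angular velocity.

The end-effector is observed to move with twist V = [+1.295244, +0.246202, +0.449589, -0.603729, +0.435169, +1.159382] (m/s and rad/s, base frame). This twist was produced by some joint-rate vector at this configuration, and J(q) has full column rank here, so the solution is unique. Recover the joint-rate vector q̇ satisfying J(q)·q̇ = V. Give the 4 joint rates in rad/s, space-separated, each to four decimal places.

0.9490 0.2960 0.3200 0.4320

o_n = [-0.2154, -0.8346, 1.7148]
J₁: ẑ×o_n = [0.8346, -0.2154, 0.0000], ω = ẑ
J2: z=[-0.9848, 0.1736, 0.0000] o=[-0.0399, -0.2265, 0.3800] → [0.2318, 1.3145, 0.6293, -0.9848, 0.1736, 0.0000]
J3: z=[0.1736, 0.9847, -0.0175] o=[-0.0385, -0.2186, 0.8399] → [0.8507, -0.1488, 0.0672, 0.1736, 0.9847, -0.0175]
J4: z=[-0.8514, 0.1590, 0.4999] o=[0.1644, -0.2481, 1.1949] → [0.3759, 0.2527, 0.5597, -0.8514, 0.1590, 0.4999]
q̇ = J⁺·V = [0.9490, 0.2960, 0.3200, 0.4320]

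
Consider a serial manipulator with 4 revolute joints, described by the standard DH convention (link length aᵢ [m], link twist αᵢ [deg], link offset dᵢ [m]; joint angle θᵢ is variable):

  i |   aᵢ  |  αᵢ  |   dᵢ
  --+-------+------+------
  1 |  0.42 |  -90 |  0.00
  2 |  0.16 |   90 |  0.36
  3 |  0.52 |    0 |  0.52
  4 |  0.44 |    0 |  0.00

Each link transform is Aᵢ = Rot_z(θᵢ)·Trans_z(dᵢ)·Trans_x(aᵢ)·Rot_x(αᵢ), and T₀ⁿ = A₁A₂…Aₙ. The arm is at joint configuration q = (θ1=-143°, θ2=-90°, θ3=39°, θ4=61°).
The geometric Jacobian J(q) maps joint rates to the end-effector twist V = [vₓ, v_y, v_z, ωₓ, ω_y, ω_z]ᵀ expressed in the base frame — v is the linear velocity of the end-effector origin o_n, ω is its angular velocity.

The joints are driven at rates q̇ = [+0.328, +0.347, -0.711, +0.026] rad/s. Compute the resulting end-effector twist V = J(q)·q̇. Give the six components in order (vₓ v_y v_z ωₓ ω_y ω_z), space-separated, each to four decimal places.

o_n = [0.7542, -0.8347, 0.4877]
J₁: ẑ×o_n = [0.8347, 0.7542, -0.0000], ω = ẑ
J2: z=[0.6018, -0.7986, 0.0000] o=[-0.3354, -0.2528, 0.0000] → [-0.3895, -0.2935, 0.5200, 0.6018, -0.7986, 0.0000]
J3: z=[0.7986, 0.6018, 0.0000] o=[-0.1188, -0.5403, 0.1600] → [0.1972, -0.2617, -0.7606, 0.7986, 0.6018, 0.0000]
J4: z=[0.7986, 0.6018, 0.0000] o=[0.4935, -0.4887, 0.5641] → [-0.0460, 0.0610, -0.4333, 0.7986, 0.6018, 0.0000]
V = J·q̇ = [-0.0028, 0.3332, 0.7099, -0.3382, -0.6894, 0.3280]

-0.0028 0.3332 0.7099 -0.3382 -0.6894 0.3280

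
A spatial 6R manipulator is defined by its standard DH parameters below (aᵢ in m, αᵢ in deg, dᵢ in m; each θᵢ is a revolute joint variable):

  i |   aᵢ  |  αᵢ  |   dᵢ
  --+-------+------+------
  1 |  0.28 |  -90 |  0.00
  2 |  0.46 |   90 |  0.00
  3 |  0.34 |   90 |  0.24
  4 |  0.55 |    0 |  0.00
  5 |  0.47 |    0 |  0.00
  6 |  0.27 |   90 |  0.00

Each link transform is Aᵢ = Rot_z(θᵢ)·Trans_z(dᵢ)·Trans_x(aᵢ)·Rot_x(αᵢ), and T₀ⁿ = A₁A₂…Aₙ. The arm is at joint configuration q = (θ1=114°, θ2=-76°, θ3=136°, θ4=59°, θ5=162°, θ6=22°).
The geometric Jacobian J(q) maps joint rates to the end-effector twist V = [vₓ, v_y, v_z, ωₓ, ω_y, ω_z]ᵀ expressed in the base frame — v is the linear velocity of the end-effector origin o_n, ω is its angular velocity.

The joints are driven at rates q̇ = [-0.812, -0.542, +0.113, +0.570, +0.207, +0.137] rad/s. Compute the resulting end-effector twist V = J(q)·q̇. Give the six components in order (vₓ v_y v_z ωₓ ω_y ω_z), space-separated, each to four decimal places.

0.0207 0.0725 -0.2379 -0.1234 -0.0068 -0.1686

o_n = [-0.1773, 0.1489, 0.3838]
J₁: ẑ×o_n = [-0.1489, -0.1773, 0.0000], ω = ẑ
J2: z=[-0.9135, -0.4067, 0.0000] o=[-0.1139, 0.2558, 0.0000] → [-0.1561, 0.3506, 0.0718, -0.9135, -0.4067, 0.0000]
J3: z=[0.3947, -0.8864, 0.2419] o=[-0.1591, 0.3575, 0.4463] → [0.1059, 0.0203, -0.0984, 0.3947, -0.8864, 0.2419]
J4: z=[-0.7255, -0.1391, 0.6740] o=[-0.2561, -0.0054, 0.2671] → [-0.1203, 0.1378, -0.1010, -0.7255, -0.1391, 0.6740]
J5: z=[-0.7255, -0.1391, 0.6740] o=[-0.2298, -0.5484, 0.1834] → [-0.4979, 0.1807, -0.4986, -0.7255, -0.1391, 0.6740]
J6: z=[-0.7255, -0.1391, 0.6740] o=[-0.1515, -0.1184, 0.3564] → [-0.1840, 0.0024, -0.1976, -0.7255, -0.1391, 0.6740]
V = J·q̇ = [0.0207, 0.0725, -0.2379, -0.1234, -0.0068, -0.1686]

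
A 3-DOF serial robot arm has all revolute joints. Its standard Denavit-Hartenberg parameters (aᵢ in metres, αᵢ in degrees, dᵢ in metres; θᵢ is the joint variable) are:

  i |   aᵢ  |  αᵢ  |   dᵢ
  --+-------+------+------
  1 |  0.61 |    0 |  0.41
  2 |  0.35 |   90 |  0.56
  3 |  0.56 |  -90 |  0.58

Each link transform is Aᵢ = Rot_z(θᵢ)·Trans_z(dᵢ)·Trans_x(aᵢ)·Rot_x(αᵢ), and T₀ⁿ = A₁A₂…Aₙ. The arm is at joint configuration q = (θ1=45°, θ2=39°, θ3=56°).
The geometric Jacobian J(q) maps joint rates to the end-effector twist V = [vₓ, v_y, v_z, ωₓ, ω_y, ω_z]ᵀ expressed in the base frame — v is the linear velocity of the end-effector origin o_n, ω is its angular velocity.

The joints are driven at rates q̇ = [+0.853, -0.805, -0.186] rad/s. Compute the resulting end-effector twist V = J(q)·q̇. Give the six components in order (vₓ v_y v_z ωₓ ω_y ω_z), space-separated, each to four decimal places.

-0.3876 0.4848 -0.0582 -0.1850 0.0194 0.0480

o_n = [1.0775, 1.0302, 1.4343]
J₁: ẑ×o_n = [-1.0302, 1.0775, 0.0000], ω = ẑ
J2: z=[0.0000, 0.0000, 1.0000] o=[0.4313, 0.4313, 0.4100] → [-0.5989, 0.6461, 0.0000, 0.0000, 0.0000, 1.0000]
J3: z=[0.9945, -0.1045, 0.0000] o=[0.4679, 0.7794, 0.9700] → [-0.0485, -0.4617, 0.3131, 0.9945, -0.1045, 0.0000]
V = J·q̇ = [-0.3876, 0.4848, -0.0582, -0.1850, 0.0194, 0.0480]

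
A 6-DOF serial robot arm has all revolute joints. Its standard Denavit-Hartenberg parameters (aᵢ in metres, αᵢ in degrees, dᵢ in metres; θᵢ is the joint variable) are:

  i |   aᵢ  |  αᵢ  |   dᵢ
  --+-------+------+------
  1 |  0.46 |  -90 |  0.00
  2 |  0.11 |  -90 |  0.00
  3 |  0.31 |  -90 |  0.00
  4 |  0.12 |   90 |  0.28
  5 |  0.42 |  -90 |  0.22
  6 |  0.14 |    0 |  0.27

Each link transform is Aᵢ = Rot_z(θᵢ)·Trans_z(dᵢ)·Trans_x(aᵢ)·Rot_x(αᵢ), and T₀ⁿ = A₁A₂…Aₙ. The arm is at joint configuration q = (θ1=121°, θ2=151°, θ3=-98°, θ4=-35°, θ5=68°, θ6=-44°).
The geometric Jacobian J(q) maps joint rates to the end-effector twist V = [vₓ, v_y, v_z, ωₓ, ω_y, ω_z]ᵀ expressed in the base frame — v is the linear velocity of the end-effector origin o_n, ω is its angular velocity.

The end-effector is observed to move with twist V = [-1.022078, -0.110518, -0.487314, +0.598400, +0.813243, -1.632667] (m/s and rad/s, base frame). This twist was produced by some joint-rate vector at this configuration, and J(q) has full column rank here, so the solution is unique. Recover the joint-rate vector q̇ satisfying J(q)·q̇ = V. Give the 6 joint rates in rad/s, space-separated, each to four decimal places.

o_n = [0.0041, -0.5884, -0.1961]
J₁: ẑ×o_n = [0.5884, 0.0041, -0.0000], ω = ẑ
J2: z=[-0.8572, -0.5150, 0.0000] o=[-0.2369, 0.3943, 0.0000] → [0.1010, -0.1681, 0.9664, -0.8572, -0.5150, 0.0000]
J3: z=[0.2497, -0.4156, 0.8746] o=[-0.1874, 0.3118, -0.0533] → [0.8467, 0.2031, -0.1452, 0.2497, -0.4156, 0.8746]
J4: z=[0.3268, -0.8141, -0.4801] o=[-0.4699, 0.1861, -0.0324] → [-0.2385, -0.1741, 0.1328, 0.3268, -0.8141, -0.4801]
J5: z=[0.7274, -0.1077, 0.6777] o=[-0.4509, -0.1104, -0.1000] → [0.3343, 0.3782, -0.2987, 0.7274, -0.1077, 0.6777]
J6: z=[0.6819, 0.2242, -0.6962] o=[-0.2585, -0.5409, -0.0502] → [-0.0658, -0.0833, -0.0913, 0.6819, 0.2242, -0.6962]
q̇ = J⁺·V = [-0.6380, -0.5630, -0.6400, -0.1350, -0.1220, 0.5990]

-0.6380 -0.5630 -0.6400 -0.1350 -0.1220 0.5990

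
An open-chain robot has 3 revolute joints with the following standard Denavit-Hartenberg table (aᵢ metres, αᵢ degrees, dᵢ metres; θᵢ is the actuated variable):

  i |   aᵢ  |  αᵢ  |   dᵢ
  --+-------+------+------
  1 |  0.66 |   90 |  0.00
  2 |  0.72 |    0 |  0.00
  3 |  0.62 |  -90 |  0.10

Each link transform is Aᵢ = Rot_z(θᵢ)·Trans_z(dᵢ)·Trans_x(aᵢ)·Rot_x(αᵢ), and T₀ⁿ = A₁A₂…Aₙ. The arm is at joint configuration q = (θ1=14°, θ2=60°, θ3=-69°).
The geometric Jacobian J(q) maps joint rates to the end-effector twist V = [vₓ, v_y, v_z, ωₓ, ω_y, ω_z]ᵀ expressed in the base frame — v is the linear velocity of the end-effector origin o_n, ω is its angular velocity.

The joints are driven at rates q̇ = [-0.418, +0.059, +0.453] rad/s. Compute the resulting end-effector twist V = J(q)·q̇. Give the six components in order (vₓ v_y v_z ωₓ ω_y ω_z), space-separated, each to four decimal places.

0.1370 -0.6691 0.3348 0.1239 -0.4968 -0.4180

o_n = [1.6081, 0.2979, 0.5265]
J₁: ẑ×o_n = [-0.2979, 1.6081, 0.0000], ω = ẑ
J2: z=[0.2419, -0.9703, 0.0000] o=[0.6404, 0.1597, 0.0000] → [-0.5109, -0.1274, 0.9724, 0.2419, -0.9703, 0.0000]
J3: z=[0.2419, -0.9703, 0.0000] o=[0.9897, 0.2468, 0.6235] → [0.0941, 0.0235, 0.6124, 0.2419, -0.9703, 0.0000]
V = J·q̇ = [0.1370, -0.6691, 0.3348, 0.1239, -0.4968, -0.4180]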